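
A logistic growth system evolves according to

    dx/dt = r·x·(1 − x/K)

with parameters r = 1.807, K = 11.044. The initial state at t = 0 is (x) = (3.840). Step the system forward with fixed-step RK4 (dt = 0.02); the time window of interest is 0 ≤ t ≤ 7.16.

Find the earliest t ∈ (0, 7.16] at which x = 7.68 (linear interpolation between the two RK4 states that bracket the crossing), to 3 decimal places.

t = 0.805

t=0.000: state=(3.840)
step 1 (dt=0.02): k1=(4.526), k2=(4.551), k3=(4.551), k4=(4.575); state += dt/6·(k1+2k2+2k3+k4)
t=0.020: state=(3.931)
t=0.040: state=(4.023)
t=0.060: state=(4.116)
continuing one RK4 step at a time; state shown every 25 steps (Δt=0.5):
t=0.500: state=(6.275)
t=0.800: state=(7.659)
next step: t=0.820: state=(7.743) — x has crossed 7.68
linear interpolation between t=0.800 (7.65879) and t=0.820 (7.74303) → t≈0.805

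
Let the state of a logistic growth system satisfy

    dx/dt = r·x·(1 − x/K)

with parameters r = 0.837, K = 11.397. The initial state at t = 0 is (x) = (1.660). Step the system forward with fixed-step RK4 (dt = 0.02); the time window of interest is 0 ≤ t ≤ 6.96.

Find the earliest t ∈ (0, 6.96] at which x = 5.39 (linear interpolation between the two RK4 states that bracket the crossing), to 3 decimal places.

t = 1.984

t=0.000: state=(1.660)
step 1 (dt=0.02): k1=(1.187), k2=(1.194), k3=(1.194), k4=(1.201); state += dt/6·(k1+2k2+2k3+k4)
t=0.020: state=(1.684)
t=0.040: state=(1.708)
t=0.060: state=(1.732)
continuing one RK4 step at a time; state shown every 25 steps (Δt=0.5):
t=0.500: state=(2.345)
t=1.000: state=(3.220)
t=1.500: state=(4.266)
t=1.980: state=(5.380)
next step: t=2.000: state=(5.428) — x has crossed 5.39
linear interpolation between t=1.980 (5.38013) and t=2.000 (5.42770) → t≈1.984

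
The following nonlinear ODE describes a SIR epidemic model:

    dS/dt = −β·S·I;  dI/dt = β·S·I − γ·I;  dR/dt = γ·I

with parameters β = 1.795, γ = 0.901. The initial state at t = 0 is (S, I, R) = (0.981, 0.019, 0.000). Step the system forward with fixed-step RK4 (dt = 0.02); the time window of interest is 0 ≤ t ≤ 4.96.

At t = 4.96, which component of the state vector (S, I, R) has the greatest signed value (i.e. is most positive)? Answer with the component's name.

t=0.000: state=(0.981, 0.019, 0.000)
step 1 (dt=0.02): k1=(-0.033, 0.016, 0.017), k2=(-0.034, 0.016, 0.017), k3=(-0.034, 0.016, 0.017), k4=(-0.034, 0.017, 0.017); state += dt/6·(k1+2k2+2k3+k4)
t=0.020: state=(0.980, 0.019, 0.000)
t=0.040: state=(0.980, 0.020, 0.001)
t=0.060: state=(0.979, 0.020, 0.001)
continuing one RK4 step at a time; state shown every 10 steps (Δt=0.2):
t=0.200: state=(0.974, 0.023, 0.004)
t=0.400: state=(0.965, 0.027, 0.008)
t=0.600: state=(0.955, 0.031, 0.013)
t=0.800: state=(0.944, 0.037, 0.020)
t=1.000: state=(0.930, 0.043, 0.027)
t=1.200: state=(0.915, 0.050, 0.035)
t=1.400: state=(0.897, 0.058, 0.045)
t=1.600: state=(0.877, 0.067, 0.056)
t=1.800: state=(0.855, 0.076, 0.069)
t=2.000: state=(0.831, 0.086, 0.083)
t=2.200: state=(0.804, 0.096, 0.100)
t=2.400: state=(0.775, 0.107, 0.118)
t=2.600: state=(0.745, 0.117, 0.138)
t=2.800: state=(0.713, 0.127, 0.160)
t=3.000: state=(0.680, 0.136, 0.184)
t=3.200: state=(0.647, 0.144, 0.209)
t=3.400: state=(0.613, 0.151, 0.236)
t=3.600: state=(0.580, 0.156, 0.264)
t=3.800: state=(0.548, 0.160, 0.292)
t=4.000: state=(0.518, 0.161, 0.321)
t=4.200: state=(0.488, 0.162, 0.350)
t=4.400: state=(0.461, 0.160, 0.379)
t=4.600: state=(0.435, 0.157, 0.408)
t=4.800: state=(0.412, 0.153, 0.436)
t=4.960: state=(0.395, 0.148, 0.457)
compare at T: S=0.395, I=0.148, R=0.457

largest component: R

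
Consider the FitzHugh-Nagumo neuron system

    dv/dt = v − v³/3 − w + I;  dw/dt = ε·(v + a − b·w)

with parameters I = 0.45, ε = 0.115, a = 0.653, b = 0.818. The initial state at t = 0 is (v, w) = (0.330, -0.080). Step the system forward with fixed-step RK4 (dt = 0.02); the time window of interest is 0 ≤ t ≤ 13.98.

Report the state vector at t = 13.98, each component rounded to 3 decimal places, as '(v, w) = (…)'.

t=0.000: state=(0.330, -0.080)
step 1 (dt=0.02): k1=(0.848, 0.121), k2=(0.854, 0.121), k3=(0.854, 0.121), k4=(0.861, 0.122); state += dt/6·(k1+2k2+2k3+k4)
t=0.020: state=(0.347, -0.078)
t=0.040: state=(0.364, -0.075)
t=0.060: state=(0.382, -0.073)
continuing one RK4 step at a time; state shown every 25 steps (Δt=0.5):
t=0.500: state=(0.825, -0.008)
t=1.000: state=(1.347, 0.091)
t=1.500: state=(1.661, 0.209)
t=2.000: state=(1.759, 0.333)
t=2.500: state=(1.756, 0.453)
t=3.000: state=(1.719, 0.567)
t=3.500: state=(1.669, 0.673)
t=4.000: state=(1.616, 0.771)
t=4.500: state=(1.559, 0.861)
t=5.000: state=(1.500, 0.944)
t=5.500: state=(1.439, 1.020)
t=6.000: state=(1.375, 1.089)
t=6.500: state=(1.308, 1.151)
t=7.000: state=(1.236, 1.206)
t=7.500: state=(1.158, 1.255)
t=8.000: state=(1.071, 1.296)
t=8.500: state=(0.971, 1.331)
t=9.000: state=(0.853, 1.358)
t=9.500: state=(0.705, 1.376)
t=10.000: state=(0.506, 1.384)
t=10.500: state=(0.216, 1.378)
t=11.000: state=(-0.240, 1.351)
t=11.500: state=(-0.918, 1.294)
t=12.000: state=(-1.586, 1.200)
t=12.500: state=(-1.888, 1.082)
t=13.000: state=(-1.944, 0.960)
t=13.500: state=(-1.926, 0.844)
t=13.980: state=(-1.892, 0.739)

(v, w) = (-1.892, 0.739)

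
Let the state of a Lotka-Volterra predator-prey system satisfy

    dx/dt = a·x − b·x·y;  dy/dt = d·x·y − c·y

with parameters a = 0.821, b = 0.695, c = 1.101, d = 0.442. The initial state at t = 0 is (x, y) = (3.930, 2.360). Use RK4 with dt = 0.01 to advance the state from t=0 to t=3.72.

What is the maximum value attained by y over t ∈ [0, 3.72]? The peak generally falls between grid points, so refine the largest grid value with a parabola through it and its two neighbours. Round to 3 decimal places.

t=0.000: state=(3.930, 2.360)
step 1 (dt=0.01): k1=(-3.219, 1.501), k2=(-3.227, 1.489), k3=(-3.226, 1.489), k4=(-3.233, 1.477); state += dt/6·(k1+2k2+2k3+k4)
t=0.010: state=(3.898, 2.375)
t=0.020: state=(3.865, 2.390)
t=0.030: state=(3.833, 2.404)
continuing one RK4 step at a time; state shown every 20 steps (Δt=0.2):
t=0.200: state=(3.275, 2.604)
t=0.400: state=(2.663, 2.715)
t=0.600: state=(2.152, 2.692)
t=0.800: state=(1.758, 2.566)
t=1.000: state=(1.469, 2.372)
t=1.200: state=(1.264, 2.147)
t=1.400: state=(1.124, 1.914)
t=1.600: state=(1.031, 1.688)
t=1.800: state=(0.975, 1.480)
t=2.000: state=(0.948, 1.292)
t=2.200: state=(0.945, 1.127)
t=2.400: state=(0.961, 0.984)
t=2.600: state=(0.997, 0.861)
t=2.800: state=(1.050, 0.756)
t=3.000: state=(1.121, 0.667)
t=3.200: state=(1.211, 0.594)
t=3.400: state=(1.319, 0.533)
t=3.600: state=(1.449, 0.483)
t=3.720: state=(1.538, 0.458)
largest grid value and its neighbours: y(0.450)=2.72074, y(0.460)=2.72098, y(0.470)=2.72090
parabola through these three points peaks at t≈0.462 with y≈2.72099

max y = 2.721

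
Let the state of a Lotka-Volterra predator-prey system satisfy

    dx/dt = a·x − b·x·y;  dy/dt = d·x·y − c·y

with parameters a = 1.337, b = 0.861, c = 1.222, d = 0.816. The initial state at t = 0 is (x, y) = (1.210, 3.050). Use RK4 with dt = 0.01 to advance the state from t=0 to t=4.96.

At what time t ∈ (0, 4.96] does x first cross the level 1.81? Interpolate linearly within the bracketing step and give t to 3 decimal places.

t = 3.115

t=0.000: state=(1.210, 3.050)
step 1 (dt=0.01): k1=(-1.560, -0.716), k2=(-1.546, -0.734), k3=(-1.546, -0.734), k4=(-1.532, -0.752); state += dt/6·(k1+2k2+2k3+k4)
t=0.010: state=(1.195, 3.043)
t=0.020: state=(1.179, 3.035)
t=0.030: state=(1.164, 3.027)
continuing one RK4 step at a time; state shown every 20 steps (Δt=0.2):
t=0.200: state=(0.950, 2.845)
t=0.400: state=(0.779, 2.563)
t=0.600: state=(0.672, 2.258)
t=0.800: state=(0.610, 1.963)
t=1.000: state=(0.582, 1.693)
t=1.200: state=(0.580, 1.458)
t=1.400: state=(0.601, 1.257)
t=1.600: state=(0.642, 1.089)
t=1.800: state=(0.703, 0.952)
t=2.000: state=(0.788, 0.841)
t=2.200: state=(0.897, 0.756)
t=2.400: state=(1.035, 0.693)
t=2.600: state=(1.205, 0.651)
t=2.800: state=(1.411, 0.631)
t=3.000: state=(1.654, 0.634)
t=3.110: state=(1.803, 0.647)
next step: t=3.120: state=(1.817, 0.649) — x has crossed 1.81
linear interpolation between t=3.110 (1.80286) and t=3.120 (1.81696) → t≈3.115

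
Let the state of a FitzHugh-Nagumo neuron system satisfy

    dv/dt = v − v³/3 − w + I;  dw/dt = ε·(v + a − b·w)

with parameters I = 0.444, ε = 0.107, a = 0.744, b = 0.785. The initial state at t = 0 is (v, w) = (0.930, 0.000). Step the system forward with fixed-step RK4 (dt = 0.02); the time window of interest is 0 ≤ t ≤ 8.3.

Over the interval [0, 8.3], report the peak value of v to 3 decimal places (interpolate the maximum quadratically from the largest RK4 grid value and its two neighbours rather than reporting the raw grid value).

max v = 1.769

t=0.000: state=(0.930, 0.000)
step 1 (dt=0.02): k1=(1.106, 0.179), k2=(1.105, 0.180), k3=(1.105, 0.180), k4=(1.105, 0.181); state += dt/6·(k1+2k2+2k3+k4)
t=0.020: state=(0.952, 0.004)
t=0.040: state=(0.974, 0.007)
t=0.060: state=(0.996, 0.011)
continuing one RK4 step at a time; state shown every 25 steps (Δt=0.5):
t=0.500: state=(1.429, 0.102)
t=1.000: state=(1.696, 0.219)
t=1.500: state=(1.767, 0.341)
t=2.000: state=(1.755, 0.458)
t=2.500: state=(1.715, 0.569)
t=3.000: state=(1.666, 0.673)
t=3.500: state=(1.612, 0.771)
t=4.000: state=(1.555, 0.861)
t=4.500: state=(1.496, 0.944)
t=5.000: state=(1.435, 1.021)
t=5.500: state=(1.369, 1.092)
t=6.000: state=(1.300, 1.156)
t=6.500: state=(1.225, 1.213)
t=7.000: state=(1.142, 1.264)
t=7.500: state=(1.049, 1.309)
t=8.000: state=(0.940, 1.346)
t=8.300: state=(0.863, 1.365)
largest grid value and its neighbours: v(1.600)=1.76878, v(1.620)=1.76880, v(1.640)=1.76873
parabola through these three points peaks at t≈1.615 with v≈1.76881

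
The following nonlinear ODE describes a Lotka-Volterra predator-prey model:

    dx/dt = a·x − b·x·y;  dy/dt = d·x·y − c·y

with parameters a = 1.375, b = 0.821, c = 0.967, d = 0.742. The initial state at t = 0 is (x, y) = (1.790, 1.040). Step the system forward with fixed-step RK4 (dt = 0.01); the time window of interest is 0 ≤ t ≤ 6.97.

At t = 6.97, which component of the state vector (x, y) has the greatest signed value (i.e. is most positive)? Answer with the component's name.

largest component: y

t=0.000: state=(1.790, 1.040)
step 1 (dt=0.01): k1=(0.933, 0.376), k2=(0.933, 0.380), k3=(0.933, 0.380), k4=(0.932, 0.384); state += dt/6·(k1+2k2+2k3+k4)
t=0.010: state=(1.799, 1.044)
t=0.020: state=(1.809, 1.048)
t=0.030: state=(1.818, 1.052)
continuing one RK4 step at a time; state shown every 25 steps (Δt=0.25):
t=0.250: state=(2.016, 1.163)
t=0.500: state=(2.199, 1.351)
t=0.750: state=(2.291, 1.612)
t=1.000: state=(2.247, 1.932)
t=1.250: state=(2.059, 2.267)
t=1.500: state=(1.769, 2.541)
t=1.750: state=(1.455, 2.691)
t=2.000: state=(1.178, 2.695)
t=2.250: state=(0.965, 2.579)
t=2.500: state=(0.817, 2.387)
t=2.750: state=(0.722, 2.160)
t=3.000: state=(0.669, 1.929)
t=3.250: state=(0.650, 1.711)
t=3.500: state=(0.659, 1.516)
t=3.750: state=(0.692, 1.349)
t=4.000: state=(0.751, 1.211)
t=4.250: state=(0.836, 1.101)
t=4.500: state=(0.949, 1.020)
t=4.750: state=(1.092, 0.967)
t=5.000: state=(1.266, 0.945)
t=5.250: state=(1.470, 0.956)
t=5.500: state=(1.696, 1.006)
t=5.750: state=(1.928, 1.106)
t=6.000: state=(2.133, 1.267)
t=6.250: state=(2.268, 1.498)
t=6.500: state=(2.283, 1.798)
t=6.750: state=(2.150, 2.135)
t=6.970: state=(1.929, 2.410)
compare at T: x=1.929, y=2.410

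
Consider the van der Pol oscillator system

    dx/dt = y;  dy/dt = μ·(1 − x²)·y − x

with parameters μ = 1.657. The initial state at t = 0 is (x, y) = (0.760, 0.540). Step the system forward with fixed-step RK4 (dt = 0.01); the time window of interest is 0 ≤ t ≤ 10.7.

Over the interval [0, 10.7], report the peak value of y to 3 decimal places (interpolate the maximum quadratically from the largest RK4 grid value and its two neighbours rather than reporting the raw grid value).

t=0.000: state=(0.760, 0.540)
step 1 (dt=0.01): k1=(0.540, -0.382), k2=(0.538, -0.390), k3=(0.538, -0.390), k4=(0.536, -0.397); state += dt/6·(k1+2k2+2k3+k4)
t=0.010: state=(0.765, 0.536)
t=0.020: state=(0.771, 0.532)
t=0.030: state=(0.776, 0.528)
continuing one RK4 step at a time; state shown every 50 steps (Δt=0.5):
t=0.500: state=(0.954, 0.188)
t=1.000: state=(0.928, -0.297)
t=1.500: state=(0.644, -0.879)
t=2.000: state=(-0.048, -2.051)
t=2.500: state=(-1.366, -2.487)
t=3.000: state=(-1.914, -0.057)
t=3.500: state=(-1.794, 0.395)
t=4.000: state=(-1.561, 0.534)
t=4.500: state=(-1.250, 0.734)
t=5.000: state=(-0.783, 1.212)
t=5.500: state=(0.119, 2.637)
t=6.000: state=(1.648, 2.254)
t=6.500: state=(2.011, -0.131)
t=7.000: state=(1.857, -0.403)
t=7.500: state=(1.630, -0.507)
t=8.000: state=(1.340, -0.671)
t=8.500: state=(0.927, -1.040)
t=9.000: state=(0.184, -2.135)
t=9.500: state=(-1.302, -3.122)
t=10.000: state=(-2.014, -0.110)
t=10.500: state=(-1.906, 0.370)
t=10.700: state=(-1.827, 0.418)
largest grid value and its neighbours: y(5.750)=3.40442, y(5.760)=3.40488, y(5.770)=3.40143
parabola through these three points peaks at t≈5.756 with y≈3.40517

max y = 3.405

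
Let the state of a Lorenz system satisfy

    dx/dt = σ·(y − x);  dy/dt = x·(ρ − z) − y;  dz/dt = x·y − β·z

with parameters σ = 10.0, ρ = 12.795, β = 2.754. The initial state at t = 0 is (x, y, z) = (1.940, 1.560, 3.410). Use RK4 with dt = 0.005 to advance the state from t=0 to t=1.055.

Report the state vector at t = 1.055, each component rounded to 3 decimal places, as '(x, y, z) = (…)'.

t=0.000: state=(1.940, 1.560, 3.410)
step 1 (dt=0.005): k1=(-3.800, 16.647, -6.365), k2=(-3.289, 16.547, -6.255), k3=(-3.304, 16.559, -6.255), k4=(-2.807, 16.469, -6.145); state += dt/6·(k1+2k2+2k3+k4)
t=0.005: state=(1.924, 1.643, 3.379)
t=0.010: state=(1.912, 1.725, 3.349)
t=0.015: state=(1.905, 1.806, 3.319)
continuing one RK4 step at a time; state shown every 10 steps (Δt=0.05):
t=0.050: state=(1.964, 2.376, 3.149)
t=0.100: state=(2.311, 3.264, 3.024)
t=0.150: state=(2.907, 4.337, 3.097)
t=0.200: state=(3.744, 5.663, 3.476)
t=0.250: state=(4.829, 7.245, 4.325)
t=0.300: state=(6.144, 8.956, 5.858)
t=0.350: state=(7.584, 10.450, 8.249)
t=0.400: state=(8.895, 11.134, 11.405)
t=0.450: state=(9.679, 10.443, 14.704)
t=0.500: state=(9.578, 8.400, 17.115)
t=0.550: state=(8.565, 5.822, 17.942)
t=0.600: state=(7.000, 3.656, 17.340)
t=0.650: state=(5.369, 2.300, 15.950)
t=0.700: state=(4.004, 1.649, 14.318)
t=0.750: state=(3.023, 1.442, 12.723)
t=0.800: state=(2.402, 1.475, 11.267)
t=0.850: state=(2.069, 1.638, 9.977)
t=0.900: state=(1.950, 1.888, 8.857)
t=0.950: state=(1.993, 2.220, 7.906)
t=1.000: state=(2.170, 2.647, 7.124)
t=1.050: state=(2.470, 3.194, 6.524)
t=1.055: state=(2.507, 3.256, 6.474)

(x, y, z) = (2.507, 3.256, 6.474)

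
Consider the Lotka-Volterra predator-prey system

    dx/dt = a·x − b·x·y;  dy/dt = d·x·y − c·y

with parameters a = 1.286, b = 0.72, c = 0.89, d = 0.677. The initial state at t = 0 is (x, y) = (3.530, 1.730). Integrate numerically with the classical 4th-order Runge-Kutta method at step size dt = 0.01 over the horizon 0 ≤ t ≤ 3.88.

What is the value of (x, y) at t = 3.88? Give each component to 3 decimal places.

t=0.000: state=(3.530, 1.730)
step 1 (dt=0.01): k1=(0.143, 2.595), k2=(0.110, 2.615), k3=(0.109, 2.615), k4=(0.076, 2.635); state += dt/6·(k1+2k2+2k3+k4)
t=0.010: state=(3.531, 1.756)
t=0.020: state=(3.532, 1.783)
t=0.030: state=(3.531, 1.810)
continuing one RK4 step at a time; state shown every 20 steps (Δt=0.2):
t=0.200: state=(3.415, 2.325)
t=0.400: state=(3.008, 3.015)
t=0.600: state=(2.404, 3.645)
t=0.800: state=(1.781, 4.047)
t=1.000: state=(1.272, 4.157)
t=1.200: state=(0.910, 4.027)
t=1.400: state=(0.672, 3.747)
t=1.600: state=(0.519, 3.397)
t=1.800: state=(0.423, 3.029)
t=2.000: state=(0.363, 2.672)
t=2.200: state=(0.327, 2.343)
t=2.400: state=(0.309, 2.047)
t=2.600: state=(0.303, 1.785)
t=2.800: state=(0.308, 1.557)
t=3.000: state=(0.323, 1.360)
t=3.200: state=(0.348, 1.191)
t=3.400: state=(0.383, 1.047)
t=3.600: state=(0.430, 0.926)
t=3.800: state=(0.490, 0.825)
t=3.880: state=(0.519, 0.789)

(x, y) = (0.519, 0.789)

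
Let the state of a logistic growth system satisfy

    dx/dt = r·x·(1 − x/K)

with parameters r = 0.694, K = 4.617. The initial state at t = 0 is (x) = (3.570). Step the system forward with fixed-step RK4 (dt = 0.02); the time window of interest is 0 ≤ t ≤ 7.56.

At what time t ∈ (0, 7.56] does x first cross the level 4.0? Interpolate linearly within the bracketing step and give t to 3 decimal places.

t = 0.926

t=0.000: state=(3.570)
step 1 (dt=0.02): k1=(0.562), k2=(0.560), k3=(0.560), k4=(0.558); state += dt/6·(k1+2k2+2k3+k4)
t=0.020: state=(3.581)
t=0.040: state=(3.592)
t=0.060: state=(3.603)
continuing one RK4 step at a time; state shown every 25 steps (Δt=0.5):
t=0.500: state=(3.824)
t=0.920: state=(3.998)
next step: t=0.940: state=(4.005) — x has crossed 4.0
linear interpolation between t=0.920 (3.99782) and t=0.940 (4.00523) → t≈0.926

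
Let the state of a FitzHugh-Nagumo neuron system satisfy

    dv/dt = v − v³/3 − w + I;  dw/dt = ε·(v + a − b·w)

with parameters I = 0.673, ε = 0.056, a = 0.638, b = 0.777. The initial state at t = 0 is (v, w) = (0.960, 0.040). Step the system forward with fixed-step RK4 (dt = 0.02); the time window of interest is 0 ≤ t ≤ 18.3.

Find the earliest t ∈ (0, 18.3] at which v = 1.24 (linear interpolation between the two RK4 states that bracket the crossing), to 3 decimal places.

t=0.000: state=(0.960, 0.040)
step 1 (dt=0.02): k1=(1.298, 0.088), k2=(1.298, 0.088), k3=(1.298, 0.088), k4=(1.298, 0.089); state += dt/6·(k1+2k2+2k3+k4)
t=0.020: state=(0.986, 0.042)
t=0.040: state=(1.012, 0.044)
t=0.060: state=(1.038, 0.045)
t=0.220: state=(1.240, 0.061)
next step: t=0.240: state=(1.264, 0.063) — v has crossed 1.24
linear interpolation between t=0.220 (1.23976) and t=0.240 (1.26394) → t≈0.220

t = 0.220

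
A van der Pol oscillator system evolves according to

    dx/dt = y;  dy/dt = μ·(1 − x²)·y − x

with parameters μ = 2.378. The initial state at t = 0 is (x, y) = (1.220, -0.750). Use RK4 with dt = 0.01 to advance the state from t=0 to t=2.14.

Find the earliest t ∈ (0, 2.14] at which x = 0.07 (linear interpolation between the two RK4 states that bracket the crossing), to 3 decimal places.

t = 0.867

t=0.000: state=(1.220, -0.750)
step 1 (dt=0.01): k1=(-0.750, -0.349), k2=(-0.752, -0.359), k3=(-0.752, -0.359), k4=(-0.754, -0.370); state += dt/6·(k1+2k2+2k3+k4)
t=0.010: state=(1.212, -0.754)
t=0.020: state=(1.205, -0.757)
t=0.030: state=(1.197, -0.761)
continuing one RK4 step at a time; state shown every 10 steps (Δt=0.1):
t=0.100: state=(1.143, -0.796)
t=0.200: state=(1.060, -0.864)
t=0.300: state=(0.969, -0.959)
t=0.400: state=(0.867, -1.088)
t=0.500: state=(0.750, -1.266)
t=0.600: state=(0.612, -1.509)
t=0.700: state=(0.445, -1.848)
t=0.800: state=(0.238, -2.315)
t=0.860: state=(0.089, -2.670)
next step: t=0.870: state=(0.062, -2.735) — x has crossed 0.07
linear interpolation between t=0.860 (0.08882) and t=0.870 (0.06180) → t≈0.867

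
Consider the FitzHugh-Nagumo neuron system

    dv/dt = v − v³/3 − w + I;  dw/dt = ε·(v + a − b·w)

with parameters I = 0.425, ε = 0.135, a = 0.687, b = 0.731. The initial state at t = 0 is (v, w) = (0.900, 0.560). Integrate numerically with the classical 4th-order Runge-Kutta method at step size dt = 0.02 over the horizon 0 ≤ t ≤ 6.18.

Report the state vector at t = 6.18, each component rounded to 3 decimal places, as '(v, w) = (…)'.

t=0.000: state=(0.900, 0.560)
step 1 (dt=0.02): k1=(0.522, 0.159), k2=(0.521, 0.160), k3=(0.521, 0.160), k4=(0.521, 0.160); state += dt/6·(k1+2k2+2k3+k4)
t=0.020: state=(0.910, 0.563)
t=0.040: state=(0.921, 0.566)
t=0.060: state=(0.931, 0.570)
continuing one RK4 step at a time; state shown every 10 steps (Δt=0.2):
t=0.200: state=(1.002, 0.593)
t=0.400: state=(1.098, 0.628)
t=0.600: state=(1.183, 0.664)
t=0.800: state=(1.254, 0.702)
t=1.000: state=(1.310, 0.741)
t=1.200: state=(1.352, 0.781)
t=1.400: state=(1.380, 0.820)
t=1.600: state=(1.396, 0.860)
t=1.800: state=(1.402, 0.899)
t=2.000: state=(1.400, 0.937)
t=2.200: state=(1.392, 0.975)
t=2.400: state=(1.378, 1.011)
t=2.600: state=(1.360, 1.046)
t=2.800: state=(1.338, 1.080)
t=3.000: state=(1.314, 1.113)
t=3.200: state=(1.287, 1.144)
t=3.400: state=(1.257, 1.174)
t=3.600: state=(1.225, 1.203)
t=3.800: state=(1.191, 1.230)
t=4.000: state=(1.154, 1.256)
t=4.200: state=(1.115, 1.280)
t=4.400: state=(1.073, 1.302)
t=4.600: state=(1.028, 1.323)
t=4.800: state=(0.980, 1.343)
t=5.000: state=(0.927, 1.360)
t=5.200: state=(0.870, 1.376)
t=5.400: state=(0.807, 1.390)
t=5.600: state=(0.736, 1.402)
t=5.800: state=(0.657, 1.412)
t=6.000: state=(0.566, 1.419)
t=6.180: state=(0.471, 1.423)

(v, w) = (0.471, 1.423)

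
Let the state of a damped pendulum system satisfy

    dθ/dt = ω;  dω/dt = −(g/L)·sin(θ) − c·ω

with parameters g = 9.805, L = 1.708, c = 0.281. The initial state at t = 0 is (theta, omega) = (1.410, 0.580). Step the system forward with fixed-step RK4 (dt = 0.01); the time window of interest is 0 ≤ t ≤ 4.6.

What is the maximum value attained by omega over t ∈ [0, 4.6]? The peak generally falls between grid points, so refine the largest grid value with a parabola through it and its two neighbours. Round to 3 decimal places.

t=0.000: state=(1.410, 0.580)
step 1 (dt=0.01): k1=(0.580, -5.830), k2=(0.551, -5.824), k3=(0.551, -5.824), k4=(0.522, -5.818); state += dt/6·(k1+2k2+2k3+k4)
t=0.010: state=(1.416, 0.522)
t=0.020: state=(1.420, 0.464)
t=0.030: state=(1.425, 0.406)
continuing one RK4 step at a time; state shown every 20 steps (Δt=0.2):
t=0.200: state=(1.411, -0.557)
t=0.400: state=(1.193, -1.606)
t=0.600: state=(0.782, -2.451)
t=0.800: state=(0.242, -2.861)
t=1.000: state=(-0.320, -2.655)
t=1.200: state=(-0.784, -1.916)
t=1.400: state=(-1.069, -0.909)
t=1.600: state=(-1.145, 0.147)
t=1.800: state=(-1.015, 1.131)
t=2.000: state=(-0.705, 1.921)
t=2.200: state=(-0.271, 2.340)
t=2.400: state=(0.197, 2.249)
t=2.600: state=(0.597, 1.686)
t=2.800: state=(0.852, 0.844)
t=3.000: state=(0.929, -0.081)
t=3.200: state=(0.824, -0.944)
t=3.400: state=(0.564, -1.613)
t=3.600: state=(0.201, -1.944)
t=3.800: state=(-0.184, -1.843)
t=4.000: state=(-0.510, -1.354)
t=4.200: state=(-0.710, -0.630)
t=4.400: state=(-0.757, 0.163)
t=4.600: state=(-0.650, 0.886)
largest grid value and its neighbours: omega(2.260)=2.36881, omega(2.270)=2.36890, omega(2.280)=2.36764
parabola through these three points peaks at t≈2.266 with omega≈2.36903

max omega = 2.369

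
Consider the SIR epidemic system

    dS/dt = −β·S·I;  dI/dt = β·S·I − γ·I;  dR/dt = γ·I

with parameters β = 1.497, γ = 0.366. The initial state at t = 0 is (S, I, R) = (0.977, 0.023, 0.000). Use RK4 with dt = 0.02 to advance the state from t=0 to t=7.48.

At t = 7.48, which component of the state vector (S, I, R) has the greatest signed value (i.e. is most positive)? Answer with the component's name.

largest component: R

t=0.000: state=(0.977, 0.023, 0.000)
step 1 (dt=0.02): k1=(-0.034, 0.025, 0.008), k2=(-0.034, 0.025, 0.009), k3=(-0.034, 0.025, 0.009), k4=(-0.034, 0.026, 0.009); state += dt/6·(k1+2k2+2k3+k4)
t=0.020: state=(0.976, 0.024, 0.000)
t=0.040: state=(0.976, 0.024, 0.000)
t=0.060: state=(0.975, 0.025, 0.001)
continuing one RK4 step at a time; state shown every 25 steps (Δt=0.5):
t=0.500: state=(0.955, 0.039, 0.006)
t=1.000: state=(0.919, 0.066, 0.015)
t=1.500: state=(0.861, 0.108, 0.031)
t=2.000: state=(0.778, 0.166, 0.056)
t=2.500: state=(0.669, 0.238, 0.092)
t=3.000: state=(0.545, 0.313, 0.143)
t=3.500: state=(0.421, 0.373, 0.206)
t=4.000: state=(0.313, 0.409, 0.278)
t=4.500: state=(0.230, 0.416, 0.354)
t=5.000: state=(0.169, 0.402, 0.429)
t=5.500: state=(0.126, 0.374, 0.500)
t=6.000: state=(0.097, 0.338, 0.565)
t=6.500: state=(0.076, 0.300, 0.624)
t=7.000: state=(0.062, 0.263, 0.675)
t=7.480: state=(0.052, 0.230, 0.718)
compare at T: S=0.052, I=0.230, R=0.718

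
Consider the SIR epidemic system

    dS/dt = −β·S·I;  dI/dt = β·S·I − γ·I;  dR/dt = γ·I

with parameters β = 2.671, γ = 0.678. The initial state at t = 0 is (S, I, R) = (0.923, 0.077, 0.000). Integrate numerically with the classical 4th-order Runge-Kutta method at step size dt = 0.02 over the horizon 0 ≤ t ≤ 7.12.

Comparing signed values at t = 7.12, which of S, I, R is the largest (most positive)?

t=0.000: state=(0.923, 0.077, 0.000)
step 1 (dt=0.02): k1=(-0.190, 0.138, 0.052), k2=(-0.193, 0.140, 0.053), k3=(-0.193, 0.140, 0.053), k4=(-0.196, 0.142, 0.054); state += dt/6·(k1+2k2+2k3+k4)
t=0.020: state=(0.919, 0.080, 0.001)
t=0.040: state=(0.915, 0.083, 0.002)
t=0.060: state=(0.911, 0.086, 0.003)
continuing one RK4 step at a time; state shown every 25 steps (Δt=0.5):
t=0.500: state=(0.786, 0.173, 0.041)
t=1.000: state=(0.570, 0.307, 0.122)
t=1.500: state=(0.352, 0.403, 0.245)
t=2.000: state=(0.202, 0.412, 0.385)
t=2.500: state=(0.120, 0.362, 0.518)
t=3.000: state=(0.077, 0.294, 0.629)
t=3.500: state=(0.055, 0.228, 0.717)
t=4.000: state=(0.042, 0.173, 0.785)
t=4.500: state=(0.034, 0.130, 0.836)
t=5.000: state=(0.030, 0.096, 0.874)
t=5.500: state=(0.026, 0.071, 0.902)
t=6.000: state=(0.024, 0.053, 0.923)
t=6.500: state=(0.023, 0.039, 0.938)
t=7.000: state=(0.022, 0.028, 0.950)
t=7.120: state=(0.022, 0.026, 0.952)
compare at T: S=0.022, I=0.026, R=0.952

largest component: R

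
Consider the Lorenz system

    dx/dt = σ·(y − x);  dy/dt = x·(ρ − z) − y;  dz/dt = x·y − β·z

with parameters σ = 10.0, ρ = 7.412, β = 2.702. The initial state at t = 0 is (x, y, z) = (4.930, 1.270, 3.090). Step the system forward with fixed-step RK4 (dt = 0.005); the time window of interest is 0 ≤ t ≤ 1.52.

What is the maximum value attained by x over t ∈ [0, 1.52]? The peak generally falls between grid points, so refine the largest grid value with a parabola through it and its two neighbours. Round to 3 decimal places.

t=0.000: state=(4.930, 1.270, 3.090)
step 1 (dt=0.005): k1=(-36.600, 20.037, -2.088), k2=(-35.184, 19.617, -1.948), k3=(-35.230, 19.632, -1.949), k4=(-33.857, 19.224, -1.819); state += dt/6·(k1+2k2+2k3+k4)
t=0.005: state=(4.754, 1.368, 3.080)
t=0.010: state=(4.591, 1.462, 3.072)
t=0.015: state=(4.441, 1.553, 3.064)
continuing one RK4 step at a time; state shown every 10 steps (Δt=0.05):
t=0.050: state=(3.677, 2.103, 3.034)
t=0.100: state=(3.194, 2.724, 3.034)
t=0.150: state=(3.125, 3.257, 3.090)
t=0.200: state=(3.285, 3.761, 3.225)
t=0.250: state=(3.578, 4.259, 3.462)
t=0.300: state=(3.950, 4.744, 3.819)
t=0.350: state=(4.360, 5.192, 4.305)
t=0.400: state=(4.770, 5.564, 4.914)
t=0.450: state=(5.140, 5.812, 5.617)
t=0.500: state=(5.428, 5.894, 6.361)
t=0.550: state=(5.595, 5.791, 7.070)
t=0.600: state=(5.619, 5.517, 7.666)
t=0.650: state=(5.497, 5.117, 8.083)
t=0.700: state=(5.251, 4.660, 8.291)
t=0.750: state=(4.921, 4.210, 8.297)
t=0.800: state=(4.555, 3.816, 8.135)
t=0.850: state=(4.195, 3.504, 7.853)
t=0.900: state=(3.872, 3.280, 7.498)
t=0.950: state=(3.607, 3.139, 7.109)
t=1.000: state=(3.406, 3.072, 6.718)
t=1.050: state=(3.271, 3.065, 6.346)
t=1.100: state=(3.198, 3.111, 6.010)
t=1.150: state=(3.182, 3.200, 5.720)
t=1.200: state=(3.215, 3.327, 5.485)
t=1.250: state=(3.292, 3.485, 5.310)
t=1.300: state=(3.406, 3.668, 5.199)
t=1.350: state=(3.552, 3.869, 5.155)
t=1.400: state=(3.721, 4.080, 5.180)
t=1.450: state=(3.907, 4.288, 5.273)
t=1.500: state=(4.099, 4.482, 5.429)
t=1.520: state=(4.175, 4.553, 5.507)
largest grid value and its neighbours: x(0.580)=5.62748, x(0.585)=5.62759, x(0.590)=5.62620
parabola through these three points peaks at t≈0.583 with x≈5.62772

max x = 5.628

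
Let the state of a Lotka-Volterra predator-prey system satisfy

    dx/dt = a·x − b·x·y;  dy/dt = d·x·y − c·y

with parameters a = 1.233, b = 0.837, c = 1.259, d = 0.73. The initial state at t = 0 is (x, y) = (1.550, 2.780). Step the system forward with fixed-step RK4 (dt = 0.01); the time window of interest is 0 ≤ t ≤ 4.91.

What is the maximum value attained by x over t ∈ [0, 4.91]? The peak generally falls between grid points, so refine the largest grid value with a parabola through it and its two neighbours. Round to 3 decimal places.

t=0.000: state=(1.550, 2.780)
step 1 (dt=0.01): k1=(-1.695, -0.354), k2=(-1.684, -0.371), k3=(-1.684, -0.371), k4=(-1.672, -0.388); state += dt/6·(k1+2k2+2k3+k4)
t=0.010: state=(1.533, 2.776)
t=0.020: state=(1.517, 2.772)
t=0.030: state=(1.500, 2.768)
continuing one RK4 step at a time; state shown every 20 steps (Δt=0.2):
t=0.200: state=(1.257, 2.650)
t=0.400: state=(1.050, 2.435)
t=0.600: state=(0.913, 2.183)
t=0.800: state=(0.828, 1.926)
t=1.000: state=(0.784, 1.684)
t=1.200: state=(0.771, 1.466)
t=1.400: state=(0.784, 1.276)
t=1.600: state=(0.822, 1.115)
t=1.800: state=(0.883, 0.981)
t=2.000: state=(0.968, 0.873)
t=2.200: state=(1.078, 0.788)
t=2.400: state=(1.216, 0.724)
t=2.600: state=(1.384, 0.680)
t=2.800: state=(1.584, 0.656)
t=3.000: state=(1.817, 0.654)
t=3.200: state=(2.081, 0.675)
t=3.400: state=(2.369, 0.726)
t=3.600: state=(2.666, 0.815)
t=3.800: state=(2.945, 0.955)
t=4.000: state=(3.160, 1.161)
t=4.200: state=(3.255, 1.444)
t=4.400: state=(3.178, 1.799)
t=4.600: state=(2.913, 2.187)
t=4.800: state=(2.509, 2.528)
t=4.910: state=(2.262, 2.666)
largest grid value and its neighbours: x(4.210)=3.25564, x(4.220)=3.25577, x(4.230)=3.25546
parabola through these three points peaks at t≈4.218 with x≈3.25578

max x = 3.256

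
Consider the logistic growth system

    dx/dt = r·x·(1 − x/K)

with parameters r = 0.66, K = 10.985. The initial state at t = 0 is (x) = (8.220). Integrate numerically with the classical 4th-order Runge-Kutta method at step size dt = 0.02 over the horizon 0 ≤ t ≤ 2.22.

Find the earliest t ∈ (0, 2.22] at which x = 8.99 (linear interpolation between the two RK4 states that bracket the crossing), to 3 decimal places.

t=0.000: state=(8.220)
step 1 (dt=0.02): k1=(1.366), k2=(1.361), k3=(1.361), k4=(1.357); state += dt/6·(k1+2k2+2k3+k4)
t=0.020: state=(8.247)
t=0.040: state=(8.274)
t=0.060: state=(8.301)
continuing one RK4 step at a time; state shown every 5 steps (Δt=0.1):
t=0.100: state=(8.354)
t=0.200: state=(8.484)
t=0.300: state=(8.609)
t=0.400: state=(8.730)
t=0.500: state=(8.846)
t=0.600: state=(8.957)
t=0.620: state=(8.979)
next step: t=0.640: state=(9.001) — x has crossed 8.99
linear interpolation between t=0.620 (8.97897) and t=0.640 (9.00053) → t≈0.630

t = 0.630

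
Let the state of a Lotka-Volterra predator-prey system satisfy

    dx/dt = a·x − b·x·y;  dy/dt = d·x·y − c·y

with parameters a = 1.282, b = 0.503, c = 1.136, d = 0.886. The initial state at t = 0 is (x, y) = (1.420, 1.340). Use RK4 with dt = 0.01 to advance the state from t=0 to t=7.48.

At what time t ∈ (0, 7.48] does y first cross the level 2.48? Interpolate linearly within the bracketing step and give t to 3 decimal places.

t = 1.116

t=0.000: state=(1.420, 1.340)
step 1 (dt=0.01): k1=(0.863, 0.164), k2=(0.865, 0.169), k3=(0.865, 0.169), k4=(0.867, 0.174); state += dt/6·(k1+2k2+2k3+k4)
t=0.010: state=(1.429, 1.342)
t=0.020: state=(1.437, 1.343)
t=0.030: state=(1.446, 1.345)
continuing one RK4 step at a time; state shown every 25 steps (Δt=0.25):
t=0.250: state=(1.646, 1.416)
t=0.500: state=(1.881, 1.576)
t=0.750: state=(2.093, 1.844)
t=1.000: state=(2.234, 2.245)
t=1.110: state=(2.258, 2.467)
next step: t=1.120: state=(2.259, 2.488) — y has crossed 2.48
linear interpolation between t=1.110 (2.46695) and t=1.120 (2.48839) → t≈1.116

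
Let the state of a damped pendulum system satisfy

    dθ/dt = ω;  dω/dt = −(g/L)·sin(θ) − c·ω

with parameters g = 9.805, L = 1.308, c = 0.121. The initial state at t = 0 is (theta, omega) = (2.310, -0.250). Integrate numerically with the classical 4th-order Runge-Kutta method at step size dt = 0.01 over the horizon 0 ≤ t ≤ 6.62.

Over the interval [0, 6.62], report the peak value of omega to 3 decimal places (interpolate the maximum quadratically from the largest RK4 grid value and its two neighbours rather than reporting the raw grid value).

max omega = 4.454

t=0.000: state=(2.310, -0.250)
step 1 (dt=0.01): k1=(-0.250, -5.509), k2=(-0.278, -5.512), k3=(-0.278, -5.513), k4=(-0.305, -5.517); state += dt/6·(k1+2k2+2k3+k4)
t=0.010: state=(2.307, -0.305)
t=0.020: state=(2.304, -0.360)
t=0.030: state=(2.300, -0.416)
continuing one RK4 step at a time; state shown every 25 steps (Δt=0.25):
t=0.250: state=(2.070, -1.710)
t=0.500: state=(1.431, -3.432)
t=0.750: state=(0.384, -4.745)
t=1.000: state=(-0.782, -4.235)
t=1.250: state=(-1.623, -2.412)
t=1.500: state=(-1.991, -0.574)
t=1.750: state=(-1.922, 1.127)
t=2.000: state=(-1.420, 2.903)
t=2.250: state=(-0.498, 4.302)
t=2.500: state=(0.591, 4.079)
t=2.750: state=(1.417, 2.410)
t=3.000: state=(1.780, 0.506)
t=3.250: state=(1.678, -1.318)
t=3.500: state=(1.123, -3.085)
t=3.750: state=(0.195, -4.110)
t=4.000: state=(-0.785, -3.445)
t=4.250: state=(-1.436, -1.688)
t=4.500: state=(-1.620, 0.206)
t=4.750: state=(-1.338, 2.036)
t=5.000: state=(-0.629, 3.509)
t=5.250: state=(0.307, 3.692)
t=5.500: state=(1.089, 2.386)
t=5.750: state=(1.457, 0.540)
t=6.000: state=(1.359, -1.307)
t=6.250: state=(0.822, -2.912)
t=6.500: state=(-0.015, -3.547)
t=6.620: state=(-0.430, -3.297)
largest grid value and its neighbours: omega(2.340)=4.45302, omega(2.350)=4.45364, omega(2.360)=4.45092
parabola through these three points peaks at t≈2.347 with omega≈4.45380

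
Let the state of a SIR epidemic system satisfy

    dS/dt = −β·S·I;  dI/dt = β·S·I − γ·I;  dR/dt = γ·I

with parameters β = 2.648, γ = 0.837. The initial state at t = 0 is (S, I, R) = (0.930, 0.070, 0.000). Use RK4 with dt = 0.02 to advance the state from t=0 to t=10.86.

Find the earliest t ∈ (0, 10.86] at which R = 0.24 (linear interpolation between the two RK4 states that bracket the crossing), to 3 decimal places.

t=0.000: state=(0.930, 0.070, 0.000)
step 1 (dt=0.02): k1=(-0.172, 0.114, 0.059), k2=(-0.175, 0.115, 0.060), k3=(-0.175, 0.115, 0.060), k4=(-0.177, 0.117, 0.061); state += dt/6·(k1+2k2+2k3+k4)
t=0.020: state=(0.927, 0.072, 0.001)
t=0.040: state=(0.923, 0.075, 0.002)
t=0.060: state=(0.919, 0.077, 0.004)
continuing one RK4 step at a time; state shown every 25 steps (Δt=0.5):
t=0.500: state=(0.809, 0.147, 0.044)
t=1.000: state=(0.622, 0.251, 0.127)
t=1.460: state=(0.436, 0.324, 0.239)
next step: t=1.480: state=(0.429, 0.326, 0.245) — R has crossed 0.24
linear interpolation between t=1.460 (0.23914) and t=1.480 (0.24459) → t≈1.463

t = 1.463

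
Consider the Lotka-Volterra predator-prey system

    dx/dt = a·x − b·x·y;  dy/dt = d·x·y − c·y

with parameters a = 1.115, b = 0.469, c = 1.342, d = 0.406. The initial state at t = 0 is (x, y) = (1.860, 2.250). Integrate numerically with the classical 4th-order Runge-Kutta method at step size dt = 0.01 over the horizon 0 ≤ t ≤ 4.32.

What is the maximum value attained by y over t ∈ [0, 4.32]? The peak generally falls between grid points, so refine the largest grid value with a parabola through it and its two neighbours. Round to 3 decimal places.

max y = 4.029

t=0.000: state=(1.860, 2.250)
step 1 (dt=0.01): k1=(0.111, -1.320), k2=(0.117, -1.316), k3=(0.117, -1.316), k4=(0.123, -1.312); state += dt/6·(k1+2k2+2k3+k4)
t=0.010: state=(1.861, 2.237)
t=0.020: state=(1.862, 2.224)
t=0.030: state=(1.864, 2.211)
continuing one RK4 step at a time; state shown every 20 steps (Δt=0.2):
t=0.200: state=(1.905, 2.004)
t=0.400: state=(1.993, 1.794)
t=0.600: state=(2.123, 1.621)
t=0.800: state=(2.294, 1.482)
t=1.000: state=(2.508, 1.377)
t=1.200: state=(2.765, 1.304)
t=1.400: state=(3.064, 1.263)
t=1.600: state=(3.404, 1.255)
t=1.800: state=(3.778, 1.284)
t=2.000: state=(4.174, 1.356)
t=2.200: state=(4.569, 1.479)
t=2.400: state=(4.930, 1.663)
t=2.600: state=(5.212, 1.921)
t=2.800: state=(5.357, 2.259)
t=3.000: state=(5.317, 2.668)
t=3.200: state=(5.067, 3.114)
t=3.400: state=(4.635, 3.534)
t=3.600: state=(4.092, 3.852)
t=3.800: state=(3.532, 4.013)
t=4.000: state=(3.027, 4.003)
t=4.200: state=(2.616, 3.846)
t=4.320: state=(2.418, 3.700)
largest grid value and its neighbours: y(3.880)=4.02907, y(3.890)=4.02910, y(3.900)=4.02872
parabola through these three points peaks at t≈3.886 with y≈4.02914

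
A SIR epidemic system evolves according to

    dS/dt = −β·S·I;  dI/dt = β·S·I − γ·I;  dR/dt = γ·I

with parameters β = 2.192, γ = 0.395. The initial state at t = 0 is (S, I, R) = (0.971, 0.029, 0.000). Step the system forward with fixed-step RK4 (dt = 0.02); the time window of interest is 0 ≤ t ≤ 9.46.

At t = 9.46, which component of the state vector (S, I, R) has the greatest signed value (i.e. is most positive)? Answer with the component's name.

t=0.000: state=(0.971, 0.029, 0.000)
step 1 (dt=0.02): k1=(-0.062, 0.050, 0.011), k2=(-0.063, 0.051, 0.012), k3=(-0.063, 0.051, 0.012), k4=(-0.064, 0.052, 0.012); state += dt/6·(k1+2k2+2k3+k4)
t=0.020: state=(0.970, 0.030, 0.000)
t=0.040: state=(0.968, 0.031, 0.000)
t=0.060: state=(0.967, 0.032, 0.001)
continuing one RK4 step at a time; state shown every 25 steps (Δt=0.5):
t=0.500: state=(0.924, 0.067, 0.009)
t=1.000: state=(0.826, 0.145, 0.029)
t=1.500: state=(0.660, 0.271, 0.070)
t=2.000: state=(0.454, 0.409, 0.137)
t=2.500: state=(0.274, 0.498, 0.228)
t=3.000: state=(0.157, 0.515, 0.329)
t=3.500: state=(0.090, 0.482, 0.428)
t=4.000: state=(0.055, 0.427, 0.518)
t=4.500: state=(0.035, 0.368, 0.596)
t=5.000: state=(0.024, 0.312, 0.663)
t=5.500: state=(0.018, 0.262, 0.720)
t=6.000: state=(0.014, 0.219, 0.767)
t=6.500: state=(0.011, 0.182, 0.807)
t=7.000: state=(0.009, 0.151, 0.840)
t=7.500: state=(0.008, 0.125, 0.867)
t=8.000: state=(0.007, 0.104, 0.889)
t=8.500: state=(0.006, 0.086, 0.908)
t=9.000: state=(0.006, 0.071, 0.923)
t=9.460: state=(0.005, 0.059, 0.935)
compare at T: S=0.005, I=0.059, R=0.935

largest component: R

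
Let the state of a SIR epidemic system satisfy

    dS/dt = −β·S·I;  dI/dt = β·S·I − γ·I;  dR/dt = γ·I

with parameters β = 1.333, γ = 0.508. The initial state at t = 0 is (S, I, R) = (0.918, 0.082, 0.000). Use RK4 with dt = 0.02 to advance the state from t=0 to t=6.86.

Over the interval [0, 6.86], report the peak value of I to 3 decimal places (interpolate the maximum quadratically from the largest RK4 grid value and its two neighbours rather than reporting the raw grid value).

max I = 0.284

t=0.000: state=(0.918, 0.082, 0.000)
step 1 (dt=0.02): k1=(-0.100, 0.059, 0.042), k2=(-0.101, 0.059, 0.042), k3=(-0.101, 0.059, 0.042), k4=(-0.102, 0.059, 0.042); state += dt/6·(k1+2k2+2k3+k4)
t=0.020: state=(0.916, 0.083, 0.001)
t=0.040: state=(0.914, 0.084, 0.002)
t=0.060: state=(0.912, 0.086, 0.003)
continuing one RK4 step at a time; state shown every 25 steps (Δt=0.5):
t=0.500: state=(0.860, 0.115, 0.025)
t=1.000: state=(0.786, 0.155, 0.059)
t=1.500: state=(0.699, 0.197, 0.104)
t=2.000: state=(0.605, 0.236, 0.159)
t=2.500: state=(0.512, 0.266, 0.223)
t=3.000: state=(0.426, 0.281, 0.293)
t=3.500: state=(0.353, 0.283, 0.365)
t=4.000: state=(0.293, 0.272, 0.435)
t=4.500: state=(0.246, 0.252, 0.502)
t=5.000: state=(0.210, 0.228, 0.563)
t=5.500: state=(0.182, 0.201, 0.617)
t=6.000: state=(0.160, 0.175, 0.665)
t=6.500: state=(0.144, 0.150, 0.706)
t=6.860: state=(0.134, 0.133, 0.732)
largest grid value and its neighbours: I(3.280)=0.28386, I(3.300)=0.28386, I(3.320)=0.28385
parabola through these three points peaks at t≈3.295 with I≈0.28387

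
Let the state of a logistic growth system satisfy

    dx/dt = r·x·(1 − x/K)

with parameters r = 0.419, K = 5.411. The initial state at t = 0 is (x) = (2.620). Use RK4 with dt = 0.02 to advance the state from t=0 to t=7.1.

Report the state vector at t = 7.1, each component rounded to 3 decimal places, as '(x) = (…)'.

(x) = (5.132)

t=0.000: state=(2.620)
step 1 (dt=0.02): k1=(0.566), k2=(0.566), k3=(0.566), k4=(0.566); state += dt/6·(k1+2k2+2k3+k4)
t=0.020: state=(2.631)
t=0.040: state=(2.643)
t=0.060: state=(2.654)
continuing one RK4 step at a time; state shown every 25 steps (Δt=0.5):
t=0.500: state=(2.903)
t=1.000: state=(3.182)
t=1.500: state=(3.450)
t=2.000: state=(3.704)
t=2.500: state=(3.939)
t=3.000: state=(4.152)
t=3.500: state=(4.343)
t=4.000: state=(4.512)
t=4.500: state=(4.658)
t=5.000: state=(4.784)
t=5.500: state=(4.891)
t=6.000: state=(4.981)
t=6.500: state=(5.057)
t=7.000: state=(5.121)
t=7.100: state=(5.132)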